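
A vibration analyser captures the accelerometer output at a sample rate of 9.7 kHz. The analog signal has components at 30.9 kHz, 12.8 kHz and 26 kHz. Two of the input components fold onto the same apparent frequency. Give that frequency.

3.1 kHz

fs/2 = 4.85 kHz.
30.9 kHz mod fs = 1.8 kHz.
1.8 kHz ≤ fs/2 = 4.85 kHz, appears at 1.8 kHz.
12.8 kHz mod fs = 3.1 kHz.
3.1 kHz ≤ fs/2 = 4.85 kHz, appears at 3.1 kHz.
26 kHz mod fs = 6.6 kHz.
6.6 kHz > fs/2 = 4.85 kHz, folds to fs − 6.6 kHz = 3.1 kHz.
12.8 kHz and 26 kHz both map to 3.1 kHz.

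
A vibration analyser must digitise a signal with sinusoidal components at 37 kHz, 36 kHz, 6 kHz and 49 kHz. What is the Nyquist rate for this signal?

Highest-frequency component: 49 kHz.
Nyquist rate = 2 × 49 kHz = 98 kHz.

98 kHz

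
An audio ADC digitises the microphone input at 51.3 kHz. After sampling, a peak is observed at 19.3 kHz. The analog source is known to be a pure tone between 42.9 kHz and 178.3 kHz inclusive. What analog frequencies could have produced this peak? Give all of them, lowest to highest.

70.6 kHz, 83.3 kHz, 121.9 kHz, 134.6 kHz, 173.2 kHz

Frequencies that alias to 19.3 kHz are k·fs ± 19.3 kHz for integer k ≥ 0.
k=0: 19.3 kHz.
k=1: 32 kHz, 70.6 kHz.
k=2: 83.3 kHz, 121.9 kHz.
k=3: 134.6 kHz, 173.2 kHz.
k=4: 185.9 kHz, 224.5 kHz.
Within [42.9 kHz, 178.3 kHz]: 70.6 kHz, 83.3 kHz, 121.9 kHz, 134.6 kHz, 173.2 kHz.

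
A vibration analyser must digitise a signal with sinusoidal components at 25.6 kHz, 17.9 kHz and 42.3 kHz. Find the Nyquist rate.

84.6 kHz

Highest-frequency component: 42.3 kHz.
Nyquist rate = 2 × 42.3 kHz = 84.6 kHz.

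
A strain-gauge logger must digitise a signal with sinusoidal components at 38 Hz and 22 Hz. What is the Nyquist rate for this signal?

76 Hz

Highest-frequency component: 38 Hz.
Nyquist rate = 2 × 38 Hz = 76 Hz.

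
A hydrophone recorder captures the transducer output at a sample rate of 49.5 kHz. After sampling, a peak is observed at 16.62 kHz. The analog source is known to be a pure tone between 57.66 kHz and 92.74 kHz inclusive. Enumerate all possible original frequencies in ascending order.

66.12 kHz, 82.38 kHz

Frequencies that alias to 16.62 kHz are k·fs ± 16.62 kHz for integer k ≥ 0.
k=0: 16.62 kHz.
k=1: 32.88 kHz, 66.12 kHz.
k=2: 82.38 kHz, 115.62 kHz.
k=3: 131.88 kHz, 165.12 kHz.
Within [57.66 kHz, 92.74 kHz]: 66.12 kHz, 82.38 kHz.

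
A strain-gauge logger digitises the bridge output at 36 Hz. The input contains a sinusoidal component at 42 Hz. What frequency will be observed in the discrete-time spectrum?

6 Hz

42 Hz mod fs = 6 Hz.
6 Hz ≤ fs/2 = 18 Hz, appears at 6 Hz.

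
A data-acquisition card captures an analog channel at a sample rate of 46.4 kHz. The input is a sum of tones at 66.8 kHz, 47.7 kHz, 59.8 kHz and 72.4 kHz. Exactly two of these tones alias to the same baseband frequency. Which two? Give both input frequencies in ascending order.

fs/2 = 23.2 kHz.
66.8 kHz mod fs = 20.4 kHz.
20.4 kHz ≤ fs/2 = 23.2 kHz, appears at 20.4 kHz.
47.7 kHz mod fs = 1.3 kHz.
1.3 kHz ≤ fs/2 = 23.2 kHz, appears at 1.3 kHz.
59.8 kHz mod fs = 13.4 kHz.
13.4 kHz ≤ fs/2 = 23.2 kHz, appears at 13.4 kHz.
72.4 kHz mod fs = 26 kHz.
26 kHz > fs/2 = 23.2 kHz, folds to fs − 26 kHz = 20.4 kHz.
66.8 kHz and 72.4 kHz both map to 20.4 kHz.

66.8 kHz, 72.4 kHz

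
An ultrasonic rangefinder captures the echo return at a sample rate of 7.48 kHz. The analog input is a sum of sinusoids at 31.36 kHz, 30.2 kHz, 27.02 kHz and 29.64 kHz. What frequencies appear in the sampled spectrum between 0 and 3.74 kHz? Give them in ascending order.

0.28 kHz, 1.44 kHz, 2.9 kHz

fs/2 = 3.74 kHz.
31.36 kHz mod fs = 1.44 kHz.
1.44 kHz ≤ fs/2 = 3.74 kHz, appears at 1.44 kHz.
30.2 kHz mod fs = 0.28 kHz.
0.28 kHz ≤ fs/2 = 3.74 kHz, appears at 0.28 kHz.
27.02 kHz mod fs = 4.58 kHz.
4.58 kHz > fs/2 = 3.74 kHz, folds to fs − 4.58 kHz = 2.9 kHz.
29.64 kHz mod fs = 7.2 kHz.
7.2 kHz > fs/2 = 3.74 kHz, folds to fs − 7.2 kHz = 0.28 kHz.
Distinct values: {0.28 kHz, 1.44 kHz, 2.9 kHz}.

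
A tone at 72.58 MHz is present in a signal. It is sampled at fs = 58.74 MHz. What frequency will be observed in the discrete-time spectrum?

13.84 MHz

72.58 MHz mod fs = 13.84 MHz.
13.84 MHz ≤ fs/2 = 29.37 MHz, appears at 13.84 MHz.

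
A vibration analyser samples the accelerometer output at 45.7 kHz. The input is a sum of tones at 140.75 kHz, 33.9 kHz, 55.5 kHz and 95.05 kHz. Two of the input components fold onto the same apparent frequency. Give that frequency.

3.65 kHz

fs/2 = 22.85 kHz.
140.75 kHz mod fs = 3.65 kHz.
3.65 kHz ≤ fs/2 = 22.85 kHz, appears at 3.65 kHz.
33.9 kHz > fs/2 = 22.85 kHz, folds to fs − 33.9 kHz = 11.8 kHz.
55.5 kHz mod fs = 9.8 kHz.
9.8 kHz ≤ fs/2 = 22.85 kHz, appears at 9.8 kHz.
95.05 kHz mod fs = 3.65 kHz.
3.65 kHz ≤ fs/2 = 22.85 kHz, appears at 3.65 kHz.
95.05 kHz and 140.75 kHz both map to 3.65 kHz.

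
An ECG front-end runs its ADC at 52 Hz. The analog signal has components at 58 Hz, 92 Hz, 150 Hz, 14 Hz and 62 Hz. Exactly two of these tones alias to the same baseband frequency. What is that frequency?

6 Hz

fs/2 = 26 Hz.
58 Hz mod fs = 6 Hz.
6 Hz ≤ fs/2 = 26 Hz, appears at 6 Hz.
92 Hz mod fs = 40 Hz.
40 Hz > fs/2 = 26 Hz, folds to fs − 40 Hz = 12 Hz.
150 Hz mod fs = 46 Hz.
46 Hz > fs/2 = 26 Hz, folds to fs − 46 Hz = 6 Hz.
14 Hz ≤ fs/2 = 26 Hz, passes unchanged.
62 Hz mod fs = 10 Hz.
10 Hz ≤ fs/2 = 26 Hz, appears at 10 Hz.
58 Hz and 150 Hz both map to 6 Hz.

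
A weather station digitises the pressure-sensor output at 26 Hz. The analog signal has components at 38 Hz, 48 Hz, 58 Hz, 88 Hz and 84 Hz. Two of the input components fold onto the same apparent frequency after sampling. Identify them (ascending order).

fs/2 = 13 Hz.
38 Hz mod fs = 12 Hz.
12 Hz ≤ fs/2 = 13 Hz, appears at 12 Hz.
48 Hz mod fs = 22 Hz.
22 Hz > fs/2 = 13 Hz, folds to fs − 22 Hz = 4 Hz.
58 Hz mod fs = 6 Hz.
6 Hz ≤ fs/2 = 13 Hz, appears at 6 Hz.
88 Hz mod fs = 10 Hz.
10 Hz ≤ fs/2 = 13 Hz, appears at 10 Hz.
84 Hz mod fs = 6 Hz.
6 Hz ≤ fs/2 = 13 Hz, appears at 6 Hz.
58 Hz and 84 Hz both map to 6 Hz.

58 Hz, 84 Hz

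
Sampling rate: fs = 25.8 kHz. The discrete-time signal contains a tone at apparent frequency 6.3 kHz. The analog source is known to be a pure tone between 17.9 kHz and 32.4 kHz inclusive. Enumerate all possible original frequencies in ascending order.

19.5 kHz, 32.1 kHz

Frequencies that alias to 6.3 kHz are k·fs ± 6.3 kHz for integer k ≥ 0.
k=0: 6.3 kHz.
k=1: 19.5 kHz, 32.1 kHz.
k=2: 45.3 kHz, 57.9 kHz.
Within [17.9 kHz, 32.4 kHz]: 19.5 kHz, 32.1 kHz.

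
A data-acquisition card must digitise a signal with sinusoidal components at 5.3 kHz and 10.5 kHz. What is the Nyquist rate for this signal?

Highest-frequency component: 10.5 kHz.
Nyquist rate = 2 × 10.5 kHz = 21 kHz.

21 kHz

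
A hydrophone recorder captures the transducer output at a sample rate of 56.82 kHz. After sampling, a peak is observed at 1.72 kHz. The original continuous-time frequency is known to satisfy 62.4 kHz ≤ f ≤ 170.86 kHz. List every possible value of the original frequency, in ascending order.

111.92 kHz, 115.36 kHz, 168.74 kHz

Frequencies that alias to 1.72 kHz are k·fs ± 1.72 kHz for integer k ≥ 0.
k=0: 1.72 kHz.
k=1: 55.1 kHz, 58.54 kHz.
k=2: 111.92 kHz, 115.36 kHz.
k=3: 168.74 kHz, 172.18 kHz.
k=4: 225.56 kHz, 229 kHz.
Within [62.4 kHz, 170.86 kHz]: 111.92 kHz, 115.36 kHz, 168.74 kHz.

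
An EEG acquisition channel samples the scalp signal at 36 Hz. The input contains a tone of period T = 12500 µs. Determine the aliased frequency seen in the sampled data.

8 Hz

T = 12500 µs → f = 1/T = 80 Hz.
80 Hz mod fs = 8 Hz.
8 Hz ≤ fs/2 = 18 Hz, appears at 8 Hz.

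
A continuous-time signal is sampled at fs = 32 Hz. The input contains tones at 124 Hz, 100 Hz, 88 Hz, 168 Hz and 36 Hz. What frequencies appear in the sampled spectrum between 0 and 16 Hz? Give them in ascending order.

4 Hz, 8 Hz

fs/2 = 16 Hz.
124 Hz mod fs = 28 Hz.
28 Hz > fs/2 = 16 Hz, folds to fs − 28 Hz = 4 Hz.
100 Hz mod fs = 4 Hz.
4 Hz ≤ fs/2 = 16 Hz, appears at 4 Hz.
88 Hz mod fs = 24 Hz.
24 Hz > fs/2 = 16 Hz, folds to fs − 24 Hz = 8 Hz.
168 Hz mod fs = 8 Hz.
8 Hz ≤ fs/2 = 16 Hz, appears at 8 Hz.
36 Hz mod fs = 4 Hz.
4 Hz ≤ fs/2 = 16 Hz, appears at 4 Hz.
Distinct values: {4 Hz, 8 Hz}.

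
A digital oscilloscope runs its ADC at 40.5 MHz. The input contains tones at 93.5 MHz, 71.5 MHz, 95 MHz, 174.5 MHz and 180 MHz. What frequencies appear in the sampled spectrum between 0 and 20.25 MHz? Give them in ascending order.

9.5 MHz, 12.5 MHz, 14 MHz, 18 MHz

fs/2 = 20.25 MHz.
93.5 MHz mod fs = 12.5 MHz.
12.5 MHz ≤ fs/2 = 20.25 MHz, appears at 12.5 MHz.
71.5 MHz mod fs = 31 MHz.
31 MHz > fs/2 = 20.25 MHz, folds to fs − 31 MHz = 9.5 MHz.
95 MHz mod fs = 14 MHz.
14 MHz ≤ fs/2 = 20.25 MHz, appears at 14 MHz.
174.5 MHz mod fs = 12.5 MHz.
12.5 MHz ≤ fs/2 = 20.25 MHz, appears at 12.5 MHz.
180 MHz mod fs = 18 MHz.
18 MHz ≤ fs/2 = 20.25 MHz, appears at 18 MHz.
Distinct values: {9.5 MHz, 12.5 MHz, 14 MHz, 18 MHz}.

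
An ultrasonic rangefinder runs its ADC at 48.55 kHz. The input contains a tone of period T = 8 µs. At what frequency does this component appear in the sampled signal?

20.65 kHz

T = 8 µs → f = 1/T = 125 kHz.
125 kHz mod fs = 27.9 kHz.
27.9 kHz > fs/2 = 24.275 kHz, folds to fs − 27.9 kHz = 20.65 kHz.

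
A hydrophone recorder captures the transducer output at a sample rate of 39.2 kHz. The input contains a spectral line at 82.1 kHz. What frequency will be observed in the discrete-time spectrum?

82.1 kHz mod fs = 3.7 kHz.
3.7 kHz ≤ fs/2 = 19.6 kHz, appears at 3.7 kHz.

3.7 kHz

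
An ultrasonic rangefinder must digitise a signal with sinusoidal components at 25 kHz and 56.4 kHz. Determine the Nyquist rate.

112.8 kHz

Highest-frequency component: 56.4 kHz.
Nyquist rate = 2 × 56.4 kHz = 112.8 kHz.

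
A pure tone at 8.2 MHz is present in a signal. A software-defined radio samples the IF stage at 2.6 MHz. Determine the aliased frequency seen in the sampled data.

8.2 MHz mod fs = 0.4 MHz.
0.4 MHz ≤ fs/2 = 1.3 MHz, appears at 0.4 MHz.

0.4 MHz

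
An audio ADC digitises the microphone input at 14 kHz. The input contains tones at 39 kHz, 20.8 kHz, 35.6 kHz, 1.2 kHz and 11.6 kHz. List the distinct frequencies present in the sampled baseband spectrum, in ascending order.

fs/2 = 7 kHz.
39 kHz mod fs = 11 kHz.
11 kHz > fs/2 = 7 kHz, folds to fs − 11 kHz = 3 kHz.
20.8 kHz mod fs = 6.8 kHz.
6.8 kHz ≤ fs/2 = 7 kHz, appears at 6.8 kHz.
35.6 kHz mod fs = 7.6 kHz.
7.6 kHz > fs/2 = 7 kHz, folds to fs − 7.6 kHz = 6.4 kHz.
1.2 kHz ≤ fs/2 = 7 kHz, passes unchanged.
11.6 kHz > fs/2 = 7 kHz, folds to fs − 11.6 kHz = 2.4 kHz.
Distinct values: {1.2 kHz, 2.4 kHz, 3 kHz, 6.4 kHz, 6.8 kHz}.

1.2 kHz, 2.4 kHz, 3 kHz, 6.4 kHz, 6.8 kHz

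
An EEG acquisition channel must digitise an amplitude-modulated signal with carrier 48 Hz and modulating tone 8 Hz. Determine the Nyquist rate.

AM sidebands sit at fc ± fm = 40 Hz and 56 Hz.
Highest-frequency component: 56 Hz.
Nyquist rate = 2 × 56 Hz = 112 Hz.

112 Hz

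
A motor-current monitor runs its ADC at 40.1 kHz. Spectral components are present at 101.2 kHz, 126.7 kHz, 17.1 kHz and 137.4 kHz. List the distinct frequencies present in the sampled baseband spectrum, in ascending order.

6.4 kHz, 17.1 kHz, 19.1 kHz

fs/2 = 20.05 kHz.
101.2 kHz mod fs = 21 kHz.
21 kHz > fs/2 = 20.05 kHz, folds to fs − 21 kHz = 19.1 kHz.
126.7 kHz mod fs = 6.4 kHz.
6.4 kHz ≤ fs/2 = 20.05 kHz, appears at 6.4 kHz.
17.1 kHz ≤ fs/2 = 20.05 kHz, passes unchanged.
137.4 kHz mod fs = 17.1 kHz.
17.1 kHz ≤ fs/2 = 20.05 kHz, appears at 17.1 kHz.
Distinct values: {6.4 kHz, 17.1 kHz, 19.1 kHz}.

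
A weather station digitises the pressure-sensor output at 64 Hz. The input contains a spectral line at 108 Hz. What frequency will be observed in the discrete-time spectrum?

108 Hz mod fs = 44 Hz.
44 Hz > fs/2 = 32 Hz, folds to fs − 44 Hz = 20 Hz.

20 Hz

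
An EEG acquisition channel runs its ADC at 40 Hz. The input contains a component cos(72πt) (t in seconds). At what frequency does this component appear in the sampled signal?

ω = 72π rad/s → f = ω/(2π) = 36 Hz.
36 Hz > fs/2 = 20 Hz, folds to fs − 36 Hz = 4 Hz.

4 Hz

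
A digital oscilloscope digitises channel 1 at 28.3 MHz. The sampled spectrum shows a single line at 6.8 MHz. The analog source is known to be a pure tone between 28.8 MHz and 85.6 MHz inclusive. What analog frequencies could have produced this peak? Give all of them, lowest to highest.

35.1 MHz, 49.8 MHz, 63.4 MHz, 78.1 MHz

Frequencies that alias to 6.8 MHz are k·fs ± 6.8 MHz for integer k ≥ 0.
k=0: 6.8 MHz.
k=1: 21.5 MHz, 35.1 MHz.
k=2: 49.8 MHz, 63.4 MHz.
k=3: 78.1 MHz, 91.7 MHz.
k=4: 106.4 MHz, 120 MHz.
Within [28.8 MHz, 85.6 MHz]: 35.1 MHz, 49.8 MHz, 63.4 MHz, 78.1 MHz.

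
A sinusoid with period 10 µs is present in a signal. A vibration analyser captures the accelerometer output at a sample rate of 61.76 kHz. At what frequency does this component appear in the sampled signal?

T = 10 µs → f = 1/T = 100 kHz.
100 kHz mod fs = 38.24 kHz.
38.24 kHz > fs/2 = 30.88 kHz, folds to fs − 38.24 kHz = 23.52 kHz.

23.52 kHz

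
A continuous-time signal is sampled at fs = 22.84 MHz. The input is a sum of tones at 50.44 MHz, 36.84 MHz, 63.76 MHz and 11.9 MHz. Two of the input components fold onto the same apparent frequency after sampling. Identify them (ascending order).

fs/2 = 11.42 MHz.
50.44 MHz mod fs = 4.76 MHz.
4.76 MHz ≤ fs/2 = 11.42 MHz, appears at 4.76 MHz.
36.84 MHz mod fs = 14 MHz.
14 MHz > fs/2 = 11.42 MHz, folds to fs − 14 MHz = 8.84 MHz.
63.76 MHz mod fs = 18.08 MHz.
18.08 MHz > fs/2 = 11.42 MHz, folds to fs − 18.08 MHz = 4.76 MHz.
11.9 MHz > fs/2 = 11.42 MHz, folds to fs − 11.9 MHz = 10.94 MHz.
50.44 MHz and 63.76 MHz both map to 4.76 MHz.

50.44 MHz, 63.76 MHz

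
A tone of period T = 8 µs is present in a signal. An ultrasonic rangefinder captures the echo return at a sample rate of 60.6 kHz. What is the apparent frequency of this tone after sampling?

3.8 kHz

T = 8 µs → f = 1/T = 125 kHz.
125 kHz mod fs = 3.8 kHz.
3.8 kHz ≤ fs/2 = 30.3 kHz, appears at 3.8 kHz.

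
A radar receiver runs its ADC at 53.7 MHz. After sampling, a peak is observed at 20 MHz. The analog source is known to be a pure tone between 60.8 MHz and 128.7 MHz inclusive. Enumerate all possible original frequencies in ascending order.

73.7 MHz, 87.4 MHz, 127.4 MHz

Frequencies that alias to 20 MHz are k·fs ± 20 MHz for integer k ≥ 0.
k=0: 20 MHz.
k=1: 33.7 MHz, 73.7 MHz.
k=2: 87.4 MHz, 127.4 MHz.
k=3: 141.1 MHz, 181.1 MHz.
Within [60.8 MHz, 128.7 MHz]: 73.7 MHz, 87.4 MHz, 127.4 MHz.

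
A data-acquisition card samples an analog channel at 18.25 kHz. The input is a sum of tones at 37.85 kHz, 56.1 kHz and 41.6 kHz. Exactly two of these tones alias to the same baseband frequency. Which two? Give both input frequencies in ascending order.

fs/2 = 9.125 kHz.
37.85 kHz mod fs = 1.35 kHz.
1.35 kHz ≤ fs/2 = 9.125 kHz, appears at 1.35 kHz.
56.1 kHz mod fs = 1.35 kHz.
1.35 kHz ≤ fs/2 = 9.125 kHz, appears at 1.35 kHz.
41.6 kHz mod fs = 5.1 kHz.
5.1 kHz ≤ fs/2 = 9.125 kHz, appears at 5.1 kHz.
37.85 kHz and 56.1 kHz both map to 1.35 kHz.

37.85 kHz, 56.1 kHz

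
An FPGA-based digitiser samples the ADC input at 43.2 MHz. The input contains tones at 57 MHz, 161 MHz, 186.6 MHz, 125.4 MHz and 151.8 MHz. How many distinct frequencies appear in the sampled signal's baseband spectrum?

4

fs/2 = 21.6 MHz.
57 MHz mod fs = 13.8 MHz.
13.8 MHz ≤ fs/2 = 21.6 MHz, appears at 13.8 MHz.
161 MHz mod fs = 31.4 MHz.
31.4 MHz > fs/2 = 21.6 MHz, folds to fs − 31.4 MHz = 11.8 MHz.
186.6 MHz mod fs = 13.8 MHz.
13.8 MHz ≤ fs/2 = 21.6 MHz, appears at 13.8 MHz.
125.4 MHz mod fs = 39 MHz.
39 MHz > fs/2 = 21.6 MHz, folds to fs − 39 MHz = 4.2 MHz.
151.8 MHz mod fs = 22.2 MHz.
22.2 MHz > fs/2 = 21.6 MHz, folds to fs − 22.2 MHz = 21 MHz.
Distinct values: {4.2 MHz, 11.8 MHz, 13.8 MHz, 21 MHz} → 4.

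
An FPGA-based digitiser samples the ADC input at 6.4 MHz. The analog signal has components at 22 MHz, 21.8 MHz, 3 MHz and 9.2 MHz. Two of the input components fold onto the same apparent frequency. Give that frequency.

fs/2 = 3.2 MHz.
22 MHz mod fs = 2.8 MHz.
2.8 MHz ≤ fs/2 = 3.2 MHz, appears at 2.8 MHz.
21.8 MHz mod fs = 2.6 MHz.
2.6 MHz ≤ fs/2 = 3.2 MHz, appears at 2.6 MHz.
3 MHz ≤ fs/2 = 3.2 MHz, passes unchanged.
9.2 MHz mod fs = 2.8 MHz.
2.8 MHz ≤ fs/2 = 3.2 MHz, appears at 2.8 MHz.
9.2 MHz and 22 MHz both map to 2.8 MHz.

2.8 MHz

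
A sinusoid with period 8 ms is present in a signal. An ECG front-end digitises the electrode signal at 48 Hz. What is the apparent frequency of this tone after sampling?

19 Hz

T = 8 ms → f = 1/T = 125 Hz.
125 Hz mod fs = 29 Hz.
29 Hz > fs/2 = 24 Hz, folds to fs − 29 Hz = 19 Hz.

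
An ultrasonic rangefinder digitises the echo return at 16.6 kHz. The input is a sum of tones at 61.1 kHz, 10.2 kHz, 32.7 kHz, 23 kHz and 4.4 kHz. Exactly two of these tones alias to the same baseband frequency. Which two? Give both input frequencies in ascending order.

fs/2 = 8.3 kHz.
61.1 kHz mod fs = 11.3 kHz.
11.3 kHz > fs/2 = 8.3 kHz, folds to fs − 11.3 kHz = 5.3 kHz.
10.2 kHz > fs/2 = 8.3 kHz, folds to fs − 10.2 kHz = 6.4 kHz.
32.7 kHz mod fs = 16.1 kHz.
16.1 kHz > fs/2 = 8.3 kHz, folds to fs − 16.1 kHz = 0.5 kHz.
23 kHz mod fs = 6.4 kHz.
6.4 kHz ≤ fs/2 = 8.3 kHz, appears at 6.4 kHz.
4.4 kHz ≤ fs/2 = 8.3 kHz, passes unchanged.
10.2 kHz and 23 kHz both map to 6.4 kHz.

10.2 kHz, 23 kHz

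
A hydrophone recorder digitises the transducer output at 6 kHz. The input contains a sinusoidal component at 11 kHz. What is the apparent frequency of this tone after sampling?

1 kHz

11 kHz mod fs = 5 kHz.
5 kHz > fs/2 = 3 kHz, folds to fs − 5 kHz = 1 kHz.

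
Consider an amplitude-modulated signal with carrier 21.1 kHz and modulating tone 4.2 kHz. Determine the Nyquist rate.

AM sidebands sit at fc ± fm = 16.9 kHz and 25.3 kHz.
Highest-frequency component: 25.3 kHz.
Nyquist rate = 2 × 25.3 kHz = 50.6 kHz.

50.6 kHz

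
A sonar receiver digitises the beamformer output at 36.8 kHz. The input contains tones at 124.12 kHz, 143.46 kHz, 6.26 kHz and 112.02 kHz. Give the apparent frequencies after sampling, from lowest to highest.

fs/2 = 18.4 kHz.
124.12 kHz mod fs = 13.72 kHz.
13.72 kHz ≤ fs/2 = 18.4 kHz, appears at 13.72 kHz.
143.46 kHz mod fs = 33.06 kHz.
33.06 kHz > fs/2 = 18.4 kHz, folds to fs − 33.06 kHz = 3.74 kHz.
6.26 kHz ≤ fs/2 = 18.4 kHz, passes unchanged.
112.02 kHz mod fs = 1.62 kHz.
1.62 kHz ≤ fs/2 = 18.4 kHz, appears at 1.62 kHz.
Distinct values: {1.62 kHz, 3.74 kHz, 6.26 kHz, 13.72 kHz}.

1.62 kHz, 3.74 kHz, 6.26 kHz, 13.72 kHz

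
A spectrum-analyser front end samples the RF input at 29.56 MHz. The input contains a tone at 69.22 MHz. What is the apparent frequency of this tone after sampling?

69.22 MHz mod fs = 10.1 MHz.
10.1 MHz ≤ fs/2 = 14.78 MHz, appears at 10.1 MHz.

10.1 MHz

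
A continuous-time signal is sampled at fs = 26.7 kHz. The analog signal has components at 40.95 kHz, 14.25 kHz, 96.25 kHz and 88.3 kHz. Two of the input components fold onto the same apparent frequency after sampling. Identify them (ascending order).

14.25 kHz, 40.95 kHz

fs/2 = 13.35 kHz.
40.95 kHz mod fs = 14.25 kHz.
14.25 kHz > fs/2 = 13.35 kHz, folds to fs − 14.25 kHz = 12.45 kHz.
14.25 kHz > fs/2 = 13.35 kHz, folds to fs − 14.25 kHz = 12.45 kHz.
96.25 kHz mod fs = 16.15 kHz.
16.15 kHz > fs/2 = 13.35 kHz, folds to fs − 16.15 kHz = 10.55 kHz.
88.3 kHz mod fs = 8.2 kHz.
8.2 kHz ≤ fs/2 = 13.35 kHz, appears at 8.2 kHz.
14.25 kHz and 40.95 kHz both map to 12.45 kHz.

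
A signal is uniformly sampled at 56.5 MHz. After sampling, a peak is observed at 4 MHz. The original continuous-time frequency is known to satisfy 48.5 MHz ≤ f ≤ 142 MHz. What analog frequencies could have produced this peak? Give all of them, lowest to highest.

52.5 MHz, 60.5 MHz, 109 MHz, 117 MHz

Frequencies that alias to 4 MHz are k·fs ± 4 MHz for integer k ≥ 0.
k=0: 4 MHz.
k=1: 52.5 MHz, 60.5 MHz.
k=2: 109 MHz, 117 MHz.
k=3: 165.5 MHz, 173.5 MHz.
Within [48.5 MHz, 142 MHz]: 52.5 MHz, 60.5 MHz, 109 MHz, 117 MHz.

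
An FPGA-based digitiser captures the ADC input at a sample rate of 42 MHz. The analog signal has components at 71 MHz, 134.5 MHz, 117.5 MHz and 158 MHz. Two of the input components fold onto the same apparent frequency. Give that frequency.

8.5 MHz

fs/2 = 21 MHz.
71 MHz mod fs = 29 MHz.
29 MHz > fs/2 = 21 MHz, folds to fs − 29 MHz = 13 MHz.
134.5 MHz mod fs = 8.5 MHz.
8.5 MHz ≤ fs/2 = 21 MHz, appears at 8.5 MHz.
117.5 MHz mod fs = 33.5 MHz.
33.5 MHz > fs/2 = 21 MHz, folds to fs − 33.5 MHz = 8.5 MHz.
158 MHz mod fs = 32 MHz.
32 MHz > fs/2 = 21 MHz, folds to fs − 32 MHz = 10 MHz.
117.5 MHz and 134.5 MHz both map to 8.5 MHz.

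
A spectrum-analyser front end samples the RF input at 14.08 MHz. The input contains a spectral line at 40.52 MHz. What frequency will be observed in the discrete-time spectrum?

40.52 MHz mod fs = 12.36 MHz.
12.36 MHz > fs/2 = 7.04 MHz, folds to fs − 12.36 MHz = 1.72 MHz.

1.72 MHz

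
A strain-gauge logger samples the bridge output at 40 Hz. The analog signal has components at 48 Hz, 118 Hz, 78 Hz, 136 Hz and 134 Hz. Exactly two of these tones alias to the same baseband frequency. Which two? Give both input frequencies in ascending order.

78 Hz, 118 Hz

fs/2 = 20 Hz.
48 Hz mod fs = 8 Hz.
8 Hz ≤ fs/2 = 20 Hz, appears at 8 Hz.
118 Hz mod fs = 38 Hz.
38 Hz > fs/2 = 20 Hz, folds to fs − 38 Hz = 2 Hz.
78 Hz mod fs = 38 Hz.
38 Hz > fs/2 = 20 Hz, folds to fs − 38 Hz = 2 Hz.
136 Hz mod fs = 16 Hz.
16 Hz ≤ fs/2 = 20 Hz, appears at 16 Hz.
134 Hz mod fs = 14 Hz.
14 Hz ≤ fs/2 = 20 Hz, appears at 14 Hz.
78 Hz and 118 Hz both map to 2 Hz.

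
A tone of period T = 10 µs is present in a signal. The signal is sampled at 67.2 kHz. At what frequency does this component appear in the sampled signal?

32.8 kHz

T = 10 µs → f = 1/T = 100 kHz.
100 kHz mod fs = 32.8 kHz.
32.8 kHz ≤ fs/2 = 33.6 kHz, appears at 32.8 kHz.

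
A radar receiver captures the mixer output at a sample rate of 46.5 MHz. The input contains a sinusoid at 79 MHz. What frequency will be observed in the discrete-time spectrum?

79 MHz mod fs = 32.5 MHz.
32.5 MHz > fs/2 = 23.25 MHz, folds to fs − 32.5 MHz = 14 MHz.

14 MHz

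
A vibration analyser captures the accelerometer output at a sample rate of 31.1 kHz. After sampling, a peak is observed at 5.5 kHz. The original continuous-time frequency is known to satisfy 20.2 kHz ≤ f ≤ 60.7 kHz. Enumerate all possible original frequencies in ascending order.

Frequencies that alias to 5.5 kHz are k·fs ± 5.5 kHz for integer k ≥ 0.
k=0: 5.5 kHz.
k=1: 25.6 kHz, 36.6 kHz.
k=2: 56.7 kHz, 67.7 kHz.
k=3: 87.8 kHz, 98.8 kHz.
Within [20.2 kHz, 60.7 kHz]: 25.6 kHz, 36.6 kHz, 56.7 kHz.

25.6 kHz, 36.6 kHz, 56.7 kHz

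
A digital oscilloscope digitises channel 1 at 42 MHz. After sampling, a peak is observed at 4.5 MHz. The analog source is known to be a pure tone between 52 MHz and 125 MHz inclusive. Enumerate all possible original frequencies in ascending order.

Frequencies that alias to 4.5 MHz are k·fs ± 4.5 MHz for integer k ≥ 0.
k=0: 4.5 MHz.
k=1: 37.5 MHz, 46.5 MHz.
k=2: 79.5 MHz, 88.5 MHz.
k=3: 121.5 MHz, 130.5 MHz.
k=4: 163.5 MHz, 172.5 MHz.
Within [52 MHz, 125 MHz]: 79.5 MHz, 88.5 MHz, 121.5 MHz.

79.5 MHz, 88.5 MHz, 121.5 MHz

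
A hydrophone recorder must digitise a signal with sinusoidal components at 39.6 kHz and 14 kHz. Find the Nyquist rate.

Highest-frequency component: 39.6 kHz.
Nyquist rate = 2 × 39.6 kHz = 79.2 kHz.

79.2 kHz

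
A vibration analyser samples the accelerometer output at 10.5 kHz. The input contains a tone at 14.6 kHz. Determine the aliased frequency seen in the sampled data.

4.1 kHz

14.6 kHz mod fs = 4.1 kHz.
4.1 kHz ≤ fs/2 = 5.25 kHz, appears at 4.1 kHz.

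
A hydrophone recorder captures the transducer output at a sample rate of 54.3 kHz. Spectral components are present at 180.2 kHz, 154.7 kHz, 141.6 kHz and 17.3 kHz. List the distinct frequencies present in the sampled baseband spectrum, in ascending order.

8.2 kHz, 17.3 kHz, 21.3 kHz

fs/2 = 27.15 kHz.
180.2 kHz mod fs = 17.3 kHz.
17.3 kHz ≤ fs/2 = 27.15 kHz, appears at 17.3 kHz.
154.7 kHz mod fs = 46.1 kHz.
46.1 kHz > fs/2 = 27.15 kHz, folds to fs − 46.1 kHz = 8.2 kHz.
141.6 kHz mod fs = 33 kHz.
33 kHz > fs/2 = 27.15 kHz, folds to fs − 33 kHz = 21.3 kHz.
17.3 kHz ≤ fs/2 = 27.15 kHz, passes unchanged.
Distinct values: {8.2 kHz, 17.3 kHz, 21.3 kHz}.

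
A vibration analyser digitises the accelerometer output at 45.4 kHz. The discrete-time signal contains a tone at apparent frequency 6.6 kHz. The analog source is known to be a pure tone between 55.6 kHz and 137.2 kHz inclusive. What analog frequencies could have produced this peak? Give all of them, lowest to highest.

84.2 kHz, 97.4 kHz, 129.6 kHz

Frequencies that alias to 6.6 kHz are k·fs ± 6.6 kHz for integer k ≥ 0.
k=0: 6.6 kHz.
k=1: 38.8 kHz, 52 kHz.
k=2: 84.2 kHz, 97.4 kHz.
k=3: 129.6 kHz, 142.8 kHz.
k=4: 175 kHz, 188.2 kHz.
Within [55.6 kHz, 137.2 kHz]: 84.2 kHz, 97.4 kHz, 129.6 kHz.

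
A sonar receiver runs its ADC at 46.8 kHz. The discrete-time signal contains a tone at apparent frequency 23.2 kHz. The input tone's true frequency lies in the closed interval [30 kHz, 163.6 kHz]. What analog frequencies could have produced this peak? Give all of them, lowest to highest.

70 kHz, 70.4 kHz, 116.8 kHz, 117.2 kHz, 163.6 kHz

Frequencies that alias to 23.2 kHz are k·fs ± 23.2 kHz for integer k ≥ 0.
k=0: 23.2 kHz.
k=1: 23.6 kHz, 70 kHz.
k=2: 70.4 kHz, 116.8 kHz.
k=3: 117.2 kHz, 163.6 kHz.
k=4: 164 kHz, 210.4 kHz.
Within [30 kHz, 163.6 kHz]: 70 kHz, 70.4 kHz, 116.8 kHz, 117.2 kHz, 163.6 kHz.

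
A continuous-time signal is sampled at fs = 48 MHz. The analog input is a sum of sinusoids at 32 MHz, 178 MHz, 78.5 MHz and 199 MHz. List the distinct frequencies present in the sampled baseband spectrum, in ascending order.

7 MHz, 14 MHz, 16 MHz, 17.5 MHz

fs/2 = 24 MHz.
32 MHz > fs/2 = 24 MHz, folds to fs − 32 MHz = 16 MHz.
178 MHz mod fs = 34 MHz.
34 MHz > fs/2 = 24 MHz, folds to fs − 34 MHz = 14 MHz.
78.5 MHz mod fs = 30.5 MHz.
30.5 MHz > fs/2 = 24 MHz, folds to fs − 30.5 MHz = 17.5 MHz.
199 MHz mod fs = 7 MHz.
7 MHz ≤ fs/2 = 24 MHz, appears at 7 MHz.
Distinct values: {7 MHz, 14 MHz, 16 MHz, 17.5 MHz}.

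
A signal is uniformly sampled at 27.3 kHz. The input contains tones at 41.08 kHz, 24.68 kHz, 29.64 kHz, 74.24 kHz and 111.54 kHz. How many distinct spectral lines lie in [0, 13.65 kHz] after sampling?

fs/2 = 13.65 kHz.
41.08 kHz mod fs = 13.78 kHz.
13.78 kHz > fs/2 = 13.65 kHz, folds to fs − 13.78 kHz = 13.52 kHz.
24.68 kHz > fs/2 = 13.65 kHz, folds to fs − 24.68 kHz = 2.62 kHz.
29.64 kHz mod fs = 2.34 kHz.
2.34 kHz ≤ fs/2 = 13.65 kHz, appears at 2.34 kHz.
74.24 kHz mod fs = 19.64 kHz.
19.64 kHz > fs/2 = 13.65 kHz, folds to fs − 19.64 kHz = 7.66 kHz.
111.54 kHz mod fs = 2.34 kHz.
2.34 kHz ≤ fs/2 = 13.65 kHz, appears at 2.34 kHz.
Distinct values: {2.34 kHz, 2.62 kHz, 7.66 kHz, 13.52 kHz} → 4.

4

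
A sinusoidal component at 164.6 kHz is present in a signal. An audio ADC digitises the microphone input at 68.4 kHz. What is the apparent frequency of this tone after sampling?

27.8 kHz

164.6 kHz mod fs = 27.8 kHz.
27.8 kHz ≤ fs/2 = 34.2 kHz, appears at 27.8 kHz.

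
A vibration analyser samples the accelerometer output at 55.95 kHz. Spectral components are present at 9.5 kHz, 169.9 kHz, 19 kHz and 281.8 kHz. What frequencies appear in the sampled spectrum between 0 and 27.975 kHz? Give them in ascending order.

2.05 kHz, 9.5 kHz, 19 kHz

fs/2 = 27.975 kHz.
9.5 kHz ≤ fs/2 = 27.975 kHz, passes unchanged.
169.9 kHz mod fs = 2.05 kHz.
2.05 kHz ≤ fs/2 = 27.975 kHz, appears at 2.05 kHz.
19 kHz ≤ fs/2 = 27.975 kHz, passes unchanged.
281.8 kHz mod fs = 2.05 kHz.
2.05 kHz ≤ fs/2 = 27.975 kHz, appears at 2.05 kHz.
Distinct values: {2.05 kHz, 9.5 kHz, 19 kHz}.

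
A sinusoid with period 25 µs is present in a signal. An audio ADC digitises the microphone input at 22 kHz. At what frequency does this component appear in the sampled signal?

T = 25 µs → f = 1/T = 40 kHz.
40 kHz mod fs = 18 kHz.
18 kHz > fs/2 = 11 kHz, folds to fs − 18 kHz = 4 kHz.

4 kHz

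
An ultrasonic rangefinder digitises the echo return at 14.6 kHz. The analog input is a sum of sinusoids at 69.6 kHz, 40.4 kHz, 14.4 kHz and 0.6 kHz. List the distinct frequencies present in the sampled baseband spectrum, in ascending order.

0.2 kHz, 0.6 kHz, 3.4 kHz

fs/2 = 7.3 kHz.
69.6 kHz mod fs = 11.2 kHz.
11.2 kHz > fs/2 = 7.3 kHz, folds to fs − 11.2 kHz = 3.4 kHz.
40.4 kHz mod fs = 11.2 kHz.
11.2 kHz > fs/2 = 7.3 kHz, folds to fs − 11.2 kHz = 3.4 kHz.
14.4 kHz > fs/2 = 7.3 kHz, folds to fs − 14.4 kHz = 0.2 kHz.
0.6 kHz ≤ fs/2 = 7.3 kHz, passes unchanged.
Distinct values: {0.2 kHz, 0.6 kHz, 3.4 kHz}.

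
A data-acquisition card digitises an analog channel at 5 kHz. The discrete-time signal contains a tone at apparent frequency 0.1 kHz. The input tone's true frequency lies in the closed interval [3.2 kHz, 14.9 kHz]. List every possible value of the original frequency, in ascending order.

4.9 kHz, 5.1 kHz, 9.9 kHz, 10.1 kHz, 14.9 kHz

Frequencies that alias to 0.1 kHz are k·fs ± 0.1 kHz for integer k ≥ 0.
k=0: 0.1 kHz.
k=1: 4.9 kHz, 5.1 kHz.
k=2: 9.9 kHz, 10.1 kHz.
k=3: 14.9 kHz, 15.1 kHz.
k=4: 19.9 kHz, 20.1 kHz.
Within [3.2 kHz, 14.9 kHz]: 4.9 kHz, 5.1 kHz, 9.9 kHz, 10.1 kHz, 14.9 kHz.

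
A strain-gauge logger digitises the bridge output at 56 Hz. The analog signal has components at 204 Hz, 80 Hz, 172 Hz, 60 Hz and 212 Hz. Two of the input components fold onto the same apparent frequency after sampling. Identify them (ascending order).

fs/2 = 28 Hz.
204 Hz mod fs = 36 Hz.
36 Hz > fs/2 = 28 Hz, folds to fs − 36 Hz = 20 Hz.
80 Hz mod fs = 24 Hz.
24 Hz ≤ fs/2 = 28 Hz, appears at 24 Hz.
172 Hz mod fs = 4 Hz.
4 Hz ≤ fs/2 = 28 Hz, appears at 4 Hz.
60 Hz mod fs = 4 Hz.
4 Hz ≤ fs/2 = 28 Hz, appears at 4 Hz.
212 Hz mod fs = 44 Hz.
44 Hz > fs/2 = 28 Hz, folds to fs − 44 Hz = 12 Hz.
60 Hz and 172 Hz both map to 4 Hz.

60 Hz, 172 Hz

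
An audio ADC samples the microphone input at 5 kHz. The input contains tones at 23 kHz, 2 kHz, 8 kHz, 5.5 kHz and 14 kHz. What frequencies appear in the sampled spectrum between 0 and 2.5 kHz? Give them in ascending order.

0.5 kHz, 1 kHz, 2 kHz

fs/2 = 2.5 kHz.
23 kHz mod fs = 3 kHz.
3 kHz > fs/2 = 2.5 kHz, folds to fs − 3 kHz = 2 kHz.
2 kHz ≤ fs/2 = 2.5 kHz, passes unchanged.
8 kHz mod fs = 3 kHz.
3 kHz > fs/2 = 2.5 kHz, folds to fs − 3 kHz = 2 kHz.
5.5 kHz mod fs = 0.5 kHz.
0.5 kHz ≤ fs/2 = 2.5 kHz, appears at 0.5 kHz.
14 kHz mod fs = 4 kHz.
4 kHz > fs/2 = 2.5 kHz, folds to fs − 4 kHz = 1 kHz.
Distinct values: {0.5 kHz, 1 kHz, 2 kHz}.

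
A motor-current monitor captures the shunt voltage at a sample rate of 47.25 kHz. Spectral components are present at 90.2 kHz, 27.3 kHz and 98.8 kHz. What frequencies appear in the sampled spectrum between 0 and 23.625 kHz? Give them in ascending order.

4.3 kHz, 19.95 kHz

fs/2 = 23.625 kHz.
90.2 kHz mod fs = 42.95 kHz.
42.95 kHz > fs/2 = 23.625 kHz, folds to fs − 42.95 kHz = 4.3 kHz.
27.3 kHz > fs/2 = 23.625 kHz, folds to fs − 27.3 kHz = 19.95 kHz.
98.8 kHz mod fs = 4.3 kHz.
4.3 kHz ≤ fs/2 = 23.625 kHz, appears at 4.3 kHz.
Distinct values: {4.3 kHz, 19.95 kHz}.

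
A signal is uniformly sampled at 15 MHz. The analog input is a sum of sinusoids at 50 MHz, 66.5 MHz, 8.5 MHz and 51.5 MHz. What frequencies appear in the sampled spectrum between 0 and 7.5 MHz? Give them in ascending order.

fs/2 = 7.5 MHz.
50 MHz mod fs = 5 MHz.
5 MHz ≤ fs/2 = 7.5 MHz, appears at 5 MHz.
66.5 MHz mod fs = 6.5 MHz.
6.5 MHz ≤ fs/2 = 7.5 MHz, appears at 6.5 MHz.
8.5 MHz > fs/2 = 7.5 MHz, folds to fs − 8.5 MHz = 6.5 MHz.
51.5 MHz mod fs = 6.5 MHz.
6.5 MHz ≤ fs/2 = 7.5 MHz, appears at 6.5 MHz.
Distinct values: {5 MHz, 6.5 MHz}.

5 MHz, 6.5 MHz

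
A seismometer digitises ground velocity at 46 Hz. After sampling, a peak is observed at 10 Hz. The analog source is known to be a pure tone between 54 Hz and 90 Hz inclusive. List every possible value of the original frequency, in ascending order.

56 Hz, 82 Hz

Frequencies that alias to 10 Hz are k·fs ± 10 Hz for integer k ≥ 0.
k=0: 10 Hz.
k=1: 36 Hz, 56 Hz.
k=2: 82 Hz, 102 Hz.
k=3: 128 Hz, 148 Hz.
Within [54 Hz, 90 Hz]: 56 Hz, 82 Hz.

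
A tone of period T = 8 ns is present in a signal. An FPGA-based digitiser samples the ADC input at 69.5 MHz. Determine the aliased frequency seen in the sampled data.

14 MHz

T = 8 ns → f = 1/T = 125 MHz.
125 MHz mod fs = 55.5 MHz.
55.5 MHz > fs/2 = 34.75 MHz, folds to fs − 55.5 MHz = 14 MHz.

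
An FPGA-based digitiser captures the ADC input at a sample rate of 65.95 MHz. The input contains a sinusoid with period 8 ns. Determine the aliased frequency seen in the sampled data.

6.9 MHz

T = 8 ns → f = 1/T = 125 MHz.
125 MHz mod fs = 59.05 MHz.
59.05 MHz > fs/2 = 32.975 MHz, folds to fs − 59.05 MHz = 6.9 MHz.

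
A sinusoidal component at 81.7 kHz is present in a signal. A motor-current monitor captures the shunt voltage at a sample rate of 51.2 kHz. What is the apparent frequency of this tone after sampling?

20.7 kHz

81.7 kHz mod fs = 30.5 kHz.
30.5 kHz > fs/2 = 25.6 kHz, folds to fs − 30.5 kHz = 20.7 kHz.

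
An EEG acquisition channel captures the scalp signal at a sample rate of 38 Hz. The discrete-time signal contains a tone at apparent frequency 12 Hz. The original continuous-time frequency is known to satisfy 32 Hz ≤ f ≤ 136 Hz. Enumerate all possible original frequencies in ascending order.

Frequencies that alias to 12 Hz are k·fs ± 12 Hz for integer k ≥ 0.
k=0: 12 Hz.
k=1: 26 Hz, 50 Hz.
k=2: 64 Hz, 88 Hz.
k=3: 102 Hz, 126 Hz.
k=4: 140 Hz, 164 Hz.
Within [32 Hz, 136 Hz]: 50 Hz, 64 Hz, 88 Hz, 102 Hz, 126 Hz.

50 Hz, 64 Hz, 88 Hz, 102 Hz, 126 Hz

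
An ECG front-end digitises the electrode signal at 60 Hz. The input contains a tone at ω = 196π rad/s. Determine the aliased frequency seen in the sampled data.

ω = 196π rad/s → f = ω/(2π) = 98 Hz.
98 Hz mod fs = 38 Hz.
38 Hz > fs/2 = 30 Hz, folds to fs − 38 Hz = 22 Hz.

22 Hz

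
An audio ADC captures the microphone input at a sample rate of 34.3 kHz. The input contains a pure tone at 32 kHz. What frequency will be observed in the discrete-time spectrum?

2.3 kHz

32 kHz > fs/2 = 17.15 kHz, folds to fs − 32 kHz = 2.3 kHz.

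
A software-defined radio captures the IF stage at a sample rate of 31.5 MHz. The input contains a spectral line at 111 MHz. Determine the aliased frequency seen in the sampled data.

15 MHz

111 MHz mod fs = 16.5 MHz.
16.5 MHz > fs/2 = 15.75 MHz, folds to fs − 16.5 MHz = 15 MHz.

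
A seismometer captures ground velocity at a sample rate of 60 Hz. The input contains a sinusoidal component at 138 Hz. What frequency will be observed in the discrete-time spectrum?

18 Hz

138 Hz mod fs = 18 Hz.
18 Hz ≤ fs/2 = 30 Hz, appears at 18 Hz.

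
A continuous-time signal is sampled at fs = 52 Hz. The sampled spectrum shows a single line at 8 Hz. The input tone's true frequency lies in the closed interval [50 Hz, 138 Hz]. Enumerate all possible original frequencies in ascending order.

Frequencies that alias to 8 Hz are k·fs ± 8 Hz for integer k ≥ 0.
k=0: 8 Hz.
k=1: 44 Hz, 60 Hz.
k=2: 96 Hz, 112 Hz.
k=3: 148 Hz, 164 Hz.
Within [50 Hz, 138 Hz]: 60 Hz, 96 Hz, 112 Hz.

60 Hz, 96 Hz, 112 Hz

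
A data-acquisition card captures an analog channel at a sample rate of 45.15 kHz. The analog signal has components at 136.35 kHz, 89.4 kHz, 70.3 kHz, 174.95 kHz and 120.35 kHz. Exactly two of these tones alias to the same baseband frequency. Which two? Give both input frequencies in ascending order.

fs/2 = 22.575 kHz.
136.35 kHz mod fs = 0.9 kHz.
0.9 kHz ≤ fs/2 = 22.575 kHz, appears at 0.9 kHz.
89.4 kHz mod fs = 44.25 kHz.
44.25 kHz > fs/2 = 22.575 kHz, folds to fs − 44.25 kHz = 0.9 kHz.
70.3 kHz mod fs = 25.15 kHz.
25.15 kHz > fs/2 = 22.575 kHz, folds to fs − 25.15 kHz = 20 kHz.
174.95 kHz mod fs = 39.5 kHz.
39.5 kHz > fs/2 = 22.575 kHz, folds to fs − 39.5 kHz = 5.65 kHz.
120.35 kHz mod fs = 30.05 kHz.
30.05 kHz > fs/2 = 22.575 kHz, folds to fs − 30.05 kHz = 15.1 kHz.
89.4 kHz and 136.35 kHz both map to 0.9 kHz.

89.4 kHz, 136.35 kHz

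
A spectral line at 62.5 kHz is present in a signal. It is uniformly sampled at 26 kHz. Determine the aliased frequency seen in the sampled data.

10.5 kHz

62.5 kHz mod fs = 10.5 kHz.
10.5 kHz ≤ fs/2 = 13 kHz, appears at 10.5 kHz.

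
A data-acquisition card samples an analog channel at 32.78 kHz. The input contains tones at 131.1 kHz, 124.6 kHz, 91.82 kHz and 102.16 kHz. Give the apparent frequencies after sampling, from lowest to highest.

0.02 kHz, 3.82 kHz, 6.52 kHz

fs/2 = 16.39 kHz.
131.1 kHz mod fs = 32.76 kHz.
32.76 kHz > fs/2 = 16.39 kHz, folds to fs − 32.76 kHz = 0.02 kHz.
124.6 kHz mod fs = 26.26 kHz.
26.26 kHz > fs/2 = 16.39 kHz, folds to fs − 26.26 kHz = 6.52 kHz.
91.82 kHz mod fs = 26.26 kHz.
26.26 kHz > fs/2 = 16.39 kHz, folds to fs − 26.26 kHz = 6.52 kHz.
102.16 kHz mod fs = 3.82 kHz.
3.82 kHz ≤ fs/2 = 16.39 kHz, appears at 3.82 kHz.
Distinct values: {0.02 kHz, 3.82 kHz, 6.52 kHz}.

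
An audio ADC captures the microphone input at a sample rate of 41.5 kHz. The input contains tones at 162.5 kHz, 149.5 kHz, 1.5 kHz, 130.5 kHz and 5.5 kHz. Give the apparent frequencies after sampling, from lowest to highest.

fs/2 = 20.75 kHz.
162.5 kHz mod fs = 38 kHz.
38 kHz > fs/2 = 20.75 kHz, folds to fs − 38 kHz = 3.5 kHz.
149.5 kHz mod fs = 25 kHz.
25 kHz > fs/2 = 20.75 kHz, folds to fs − 25 kHz = 16.5 kHz.
1.5 kHz ≤ fs/2 = 20.75 kHz, passes unchanged.
130.5 kHz mod fs = 6 kHz.
6 kHz ≤ fs/2 = 20.75 kHz, appears at 6 kHz.
5.5 kHz ≤ fs/2 = 20.75 kHz, passes unchanged.
Distinct values: {1.5 kHz, 3.5 kHz, 5.5 kHz, 6 kHz, 16.5 kHz}.

1.5 kHz, 3.5 kHz, 5.5 kHz, 6 kHz, 16.5 kHz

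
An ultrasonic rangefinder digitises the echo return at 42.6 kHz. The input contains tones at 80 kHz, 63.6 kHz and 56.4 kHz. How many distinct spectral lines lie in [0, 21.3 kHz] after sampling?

3

fs/2 = 21.3 kHz.
80 kHz mod fs = 37.4 kHz.
37.4 kHz > fs/2 = 21.3 kHz, folds to fs − 37.4 kHz = 5.2 kHz.
63.6 kHz mod fs = 21 kHz.
21 kHz ≤ fs/2 = 21.3 kHz, appears at 21 kHz.
56.4 kHz mod fs = 13.8 kHz.
13.8 kHz ≤ fs/2 = 21.3 kHz, appears at 13.8 kHz.
Distinct values: {5.2 kHz, 13.8 kHz, 21 kHz} → 3.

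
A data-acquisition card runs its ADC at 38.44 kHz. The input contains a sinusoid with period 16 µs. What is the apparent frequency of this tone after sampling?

T = 16 µs → f = 1/T = 62.5 kHz.
62.5 kHz mod fs = 24.06 kHz.
24.06 kHz > fs/2 = 19.22 kHz, folds to fs − 24.06 kHz = 14.38 kHz.

14.38 kHz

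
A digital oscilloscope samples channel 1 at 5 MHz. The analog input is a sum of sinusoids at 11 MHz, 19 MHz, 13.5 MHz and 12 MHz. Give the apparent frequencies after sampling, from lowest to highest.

1 MHz, 1.5 MHz, 2 MHz

fs/2 = 2.5 MHz.
11 MHz mod fs = 1 MHz.
1 MHz ≤ fs/2 = 2.5 MHz, appears at 1 MHz.
19 MHz mod fs = 4 MHz.
4 MHz > fs/2 = 2.5 MHz, folds to fs − 4 MHz = 1 MHz.
13.5 MHz mod fs = 3.5 MHz.
3.5 MHz > fs/2 = 2.5 MHz, folds to fs − 3.5 MHz = 1.5 MHz.
12 MHz mod fs = 2 MHz.
2 MHz ≤ fs/2 = 2.5 MHz, appears at 2 MHz.
Distinct values: {1 MHz, 1.5 MHz, 2 MHz}.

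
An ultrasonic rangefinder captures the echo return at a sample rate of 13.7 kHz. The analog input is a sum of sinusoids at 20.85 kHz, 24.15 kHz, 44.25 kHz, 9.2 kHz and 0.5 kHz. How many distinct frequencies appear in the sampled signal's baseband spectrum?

5

fs/2 = 6.85 kHz.
20.85 kHz mod fs = 7.15 kHz.
7.15 kHz > fs/2 = 6.85 kHz, folds to fs − 7.15 kHz = 6.55 kHz.
24.15 kHz mod fs = 10.45 kHz.
10.45 kHz > fs/2 = 6.85 kHz, folds to fs − 10.45 kHz = 3.25 kHz.
44.25 kHz mod fs = 3.15 kHz.
3.15 kHz ≤ fs/2 = 6.85 kHz, appears at 3.15 kHz.
9.2 kHz > fs/2 = 6.85 kHz, folds to fs − 9.2 kHz = 4.5 kHz.
0.5 kHz ≤ fs/2 = 6.85 kHz, passes unchanged.
Distinct values: {0.5 kHz, 3.15 kHz, 3.25 kHz, 4.5 kHz, 6.55 kHz} → 5.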